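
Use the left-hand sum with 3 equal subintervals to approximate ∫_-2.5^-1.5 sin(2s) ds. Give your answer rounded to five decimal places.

Δs = (-1.5 − (-2.5))/3 = 1/3.
Left endpoints: -2.5, -13/6, -11/6.
f(-2.5) ≈ 0.95892, f(-13/6) ≈ 0.92901, f(-11/6) ≈ 0.50128.
Sum = Δs · [f(-2.5) + f(-13/6) + f(-11/6)].
Sum ≈ 0.79641.

0.79641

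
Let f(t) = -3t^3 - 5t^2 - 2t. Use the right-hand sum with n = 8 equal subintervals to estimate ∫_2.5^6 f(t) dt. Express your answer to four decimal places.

-1476.8069

Δt = (6 − 2.5)/8 = 0.4375.
Right endpoints: 2.9375, 3.375, 3.8125, 4.25, 4.6875, 5.125, 5.5625, 6.
f(2.9375) = -512253/4096, f(3.375) = -91665/512, f(3.8125) = -1009855/4096, f(4.25) = -329.109375, f(4.6875) = -1754025/4096, f(5.125) = -279251/512, f(5.5625) = -2794155/4096, f(6) = -840.
Sum = Δt · [f(2.9375) + f(3.375) + f(3.8125) + ...].
Sum ≈ -1476.8069.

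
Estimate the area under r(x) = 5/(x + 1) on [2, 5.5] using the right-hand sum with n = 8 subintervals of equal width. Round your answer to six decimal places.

Δx = (5.5 − 2)/8 = 0.4375.
Right endpoints: 2.4375, 2.875, 3.3125, 3.75, 4.1875, 4.625, 5.0625, 5.5.
r(2.4375) = 16/11, r(2.875) = 40/31, r(3.3125) = 80/69, r(3.75) = 20/19, r(4.1875) = 80/83, r(4.625) = 8/9, r(5.0625) = 80/97, r(5.5) = 10/13.
Sum = Δx · [r(2.4375) + r(2.875) + r(3.3125) + ...].
Sum ≈ 3.676591.

3.676591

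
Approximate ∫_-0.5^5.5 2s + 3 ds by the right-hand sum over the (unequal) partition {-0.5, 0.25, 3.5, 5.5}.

Subinterval widths: 0.75, 3.25, 2.
Right endpoints: 0.25, 3.5, 5.5.
f(0.25) = 3.5, f(3.5) = 10, f(5.5) = 14.
Sum = Σ Δs_i · f(s_i).
Sum = 63.125.

63.125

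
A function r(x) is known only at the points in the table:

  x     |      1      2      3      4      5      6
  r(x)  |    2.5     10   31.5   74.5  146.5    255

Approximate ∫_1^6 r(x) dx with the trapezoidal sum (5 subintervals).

391.25

Δx = 1.
T_5 = (1/2)·[2.5 + 2·10 + 2·31.5 + 2·74.5 + 2·146.5 + 255] = 391.25.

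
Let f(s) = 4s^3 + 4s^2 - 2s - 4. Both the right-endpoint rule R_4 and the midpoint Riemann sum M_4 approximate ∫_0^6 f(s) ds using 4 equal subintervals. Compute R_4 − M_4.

882

R_4 = 2361.
M_4 = 1479.
R_4 − M_4 = 882.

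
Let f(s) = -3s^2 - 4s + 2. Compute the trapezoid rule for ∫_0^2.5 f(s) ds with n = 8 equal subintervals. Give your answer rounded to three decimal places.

Δs = (2.5 − 0)/8 = 0.3125.
f(0) = 2, f(0.3125) = 0.45703125, f(0.625) = -1.671875, f(0.9375) = -4.38671875, f(1.25) = -7.6875, f(1.5625) = -11.57421875, f(1.875) = -16.046875, f(2.1875) = -21.10546875, f(2.5) = -26.75.
T_8 = (Δs/2)·[f(s_0) + 2f(s_1) + ... + 2f(s_{7}) + f(s_8)].
Sum ≈ -23.247.

-23.247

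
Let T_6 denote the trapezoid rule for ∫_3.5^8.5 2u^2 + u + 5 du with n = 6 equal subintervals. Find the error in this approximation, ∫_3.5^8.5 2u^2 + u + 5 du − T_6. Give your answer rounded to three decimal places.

-1.157

Exact integral: ∫_3.5^8.5 f(u) du ≈ 435.83333.
T_6 ≈ 436.99074.
Error ≈ 435.83333 − 436.99074 ≈ -1.157.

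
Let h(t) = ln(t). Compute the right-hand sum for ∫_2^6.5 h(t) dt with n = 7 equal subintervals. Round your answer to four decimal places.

6.6474

Δt = (6.5 − 2)/7 = 9/14.
Right endpoints: 37/14, 23/7, 55/14, 32/7, 73/14, 41/7, 6.5.
h(37/14) ≈ 0.9719, h(23/7) ≈ 1.1896, h(55/14) ≈ 1.3683, h(32/7) ≈ 1.5198, h(73/14) ≈ 1.6514, h(41/7) ≈ 1.7677, h(6.5) ≈ 1.8718.
Sum = Δt · [h(37/14) + h(23/7) + h(55/14) + ...].
Sum ≈ 6.6474.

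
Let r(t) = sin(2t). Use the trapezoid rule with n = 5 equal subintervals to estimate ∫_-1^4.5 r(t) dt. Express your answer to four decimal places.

Δt = (4.5 − (-1))/5 = 1.1.
r(-1) ≈ -0.9093, r(0.1) ≈ 0.1987, r(1.2) ≈ 0.6755, r(2.3) ≈ -0.9937, r(3.4) ≈ 0.4941, r(4.5) ≈ 0.4121.
T_5 = (Δt/2)·[r(t_0) + 2r(t_1) + ... + 2r(t_{4}) + r(t_5)].
Sum ≈ 0.1386.

0.1386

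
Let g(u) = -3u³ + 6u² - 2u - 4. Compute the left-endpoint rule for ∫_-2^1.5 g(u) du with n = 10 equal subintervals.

28.32703125

Δu = (1.5 − (-2))/10 = 0.35.
Left endpoints: -2, -1.65, -1.3, -0.95, -0.6, -0.25, 0.1, 0.45, 0.8, 1.15.
g(-2) = 48, g(-1.65) = 29.111375, g(-1.3) = 15.331, g(-0.95) = 5.887125, g(-0.6) = 0.008, g(-0.25) = -3.078125, g(0.1) = -4.143, g(0.45) = -3.958375, g(0.8) = -3.296, g(1.15) = -2.927625.
Sum = Δu · [g(-2) + g(-1.65) + g(-1.3) + ...].
Sum = 28.32703125.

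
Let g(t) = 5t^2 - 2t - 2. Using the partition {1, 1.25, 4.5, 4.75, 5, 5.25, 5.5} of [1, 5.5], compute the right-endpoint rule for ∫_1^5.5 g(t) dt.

Subinterval widths: 0.25, 3.25, 0.25, 0.25, 0.25, 0.25.
Right endpoints: 1.25, 4.5, 4.75, 5, 5.25, 5.5.
g(1.25) = 3.3125, g(4.5) = 90.25, g(4.75) = 101.3125, g(5) = 113, g(5.25) = 125.3125, g(5.5) = 138.25.
Sum = Σ Δt_i · g(t_i).
Sum = 413.609375.

413.609375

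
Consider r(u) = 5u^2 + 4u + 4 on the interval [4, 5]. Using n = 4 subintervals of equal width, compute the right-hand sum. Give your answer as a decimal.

Δu = (5 − 4)/4 = 0.25.
Right endpoints: 4.25, 4.5, 4.75, 5.
r(4.25) = 111.3125, r(4.5) = 123.25, r(4.75) = 135.8125, r(5) = 149.
Sum = Δu · [r(4.25) + r(4.5) + r(4.75) + r(5)].
Sum = 129.84375.

129.84375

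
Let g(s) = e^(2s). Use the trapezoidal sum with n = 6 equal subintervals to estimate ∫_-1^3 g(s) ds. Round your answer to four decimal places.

Δs = (3 − (-1))/6 = 2/3.
g(-1) ≈ 0.1353, g(-1/3) ≈ 0.5134, g(1/3) ≈ 1.9477, g(1) ≈ 7.3891, g(5/3) ≈ 28.0316, g(7/3) ≈ 106.3427, g(3) ≈ 403.4288.
T_6 = (Δs/2)·[g(s_0) + 2g(s_1) + ... + 2g(s_{5}) + g(s_6)].
Sum ≈ 230.6710.

230.6710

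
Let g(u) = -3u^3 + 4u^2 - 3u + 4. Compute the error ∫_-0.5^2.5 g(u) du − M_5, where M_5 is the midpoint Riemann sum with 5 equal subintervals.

-0.45

Exact integral: ∫_-0.5^2.5 g(u) du = -5.25.
M_5 = -4.8.
Error = -5.25 − (-4.8) = -0.45.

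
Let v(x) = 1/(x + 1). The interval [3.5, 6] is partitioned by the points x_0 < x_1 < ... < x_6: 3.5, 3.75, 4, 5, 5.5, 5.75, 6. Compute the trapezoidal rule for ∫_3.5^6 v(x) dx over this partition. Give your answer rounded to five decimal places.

0.44300

Subinterval widths: 0.25, 0.25, 1, 0.5, 0.25, 0.25.
v(3.5) = 2/9, v(3.75) = 4/19, v(4) = 0.2, v(5) = 1/6, v(5.5) = 2/13, v(5.75) = 4/27, v(6) = 1/7.
On each subinterval the trapezoid contributes (Δx_i/2)·[v(x_{i-1}) + v(x_i)].
Sum ≈ 0.44300.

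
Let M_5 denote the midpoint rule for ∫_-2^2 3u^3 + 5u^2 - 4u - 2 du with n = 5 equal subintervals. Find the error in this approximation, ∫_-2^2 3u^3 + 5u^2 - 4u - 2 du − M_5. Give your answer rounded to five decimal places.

Exact integral: ∫_-2^2 f(u) du ≈ 18.6666667.
M_5 = 17.6.
Error ≈ 18.6666667 − 17.6 ≈ 1.06667.

1.06667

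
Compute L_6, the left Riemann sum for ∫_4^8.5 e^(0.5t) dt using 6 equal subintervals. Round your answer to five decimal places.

103.38056

Δt = (8.5 − 4)/6 = 0.75.
Left endpoints: 4, 4.75, 5.5, 6.25, 7, 7.75.
f(4) ≈ 7.38906, f(4.75) ≈ 10.75101, f(5.5) ≈ 15.64263, f(6.25) ≈ 22.75990, f(7) ≈ 33.11545, f(7.75) ≈ 48.18270.
Sum = Δt · [f(4) + f(4.75) + f(5.5) + ...].
Sum ≈ 103.38056.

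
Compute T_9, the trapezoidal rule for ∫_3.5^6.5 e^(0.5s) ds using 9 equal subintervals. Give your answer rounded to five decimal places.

40.16419

Δs = (6.5 − 3.5)/9 = 1/3.
f(3.5) ≈ 5.75460, f(23/6) ≈ 6.79826, f(25/6) ≈ 8.03119, f(4.5) ≈ 9.48774, f(29/6) ≈ 11.20844, f(31/6) ≈ 13.24120, f(5.5) ≈ 15.64263, f(35/6) ≈ 18.47959, f(37/6) ≈ 21.83105, f(6.5) ≈ 25.79034.
T_9 = (Δs/2)·[f(s_0) + 2f(s_1) + ... + 2f(s_{8}) + f(s_9)].
Sum ≈ 40.16419.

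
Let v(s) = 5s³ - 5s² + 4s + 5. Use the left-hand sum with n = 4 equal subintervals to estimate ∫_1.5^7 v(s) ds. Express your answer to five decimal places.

Δs = (7 − 1.5)/4 = 1.375.
Left endpoints: 1.5, 2.875, 4.25, 5.625.
v(1.5) = 16.625, v(2.875) = 48123/512, v(4.25) = 315.515625, v(5.625) = 388705/512.
Sum = Δs · [v(1.5) + v(2.875) + v(4.25) + v(5.625)].
Sum ≈ 1629.81543.

1629.81543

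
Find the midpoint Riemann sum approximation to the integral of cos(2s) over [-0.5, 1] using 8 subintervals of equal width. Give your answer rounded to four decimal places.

Δs = (1 − (-0.5))/8 = 0.1875.
Midpoints: -0.40625, -0.21875, -0.03125, 0.15625, 0.34375, 0.53125, 0.71875, 0.90625.
f(-0.40625) ≈ 0.6877, f(-0.21875) ≈ 0.9058, f(-0.03125) ≈ 0.9980, f(0.15625) ≈ 0.9516, f(0.34375) ≈ 0.7728, f(0.53125) ≈ 0.4867, f(0.71875) ≈ 0.1329, f(0.90625) ≈ -0.2394.
Sum = Δs · [f(-0.40625) + f(-0.21875) + f(-0.03125) + ...].
Sum ≈ 0.8805.

0.8805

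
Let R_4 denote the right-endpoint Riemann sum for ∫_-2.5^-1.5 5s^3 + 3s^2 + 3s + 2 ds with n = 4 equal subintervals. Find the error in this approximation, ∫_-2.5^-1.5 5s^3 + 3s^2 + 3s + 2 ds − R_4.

Exact integral: ∫_-2.5^-1.5 f(s) ds = -34.25.
R_4 = -28.
Error = -34.25 − (-28) = -6.25.

-6.25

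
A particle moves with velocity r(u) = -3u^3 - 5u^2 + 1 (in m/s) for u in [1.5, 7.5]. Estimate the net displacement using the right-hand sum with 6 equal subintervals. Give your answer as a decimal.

-3869

Δu = (7.5 − 1.5)/6 = 1.
Right endpoints: 2.5, 3.5, 4.5, 5.5, 6.5, 7.5.
r(2.5) = -77.125, r(3.5) = -188.875, r(4.5) = -373.625, r(5.5) = -649.375, r(6.5) = -1034.125, r(7.5) = -1545.875.
Sum = Δu · [r(2.5) + r(3.5) + r(4.5) + ...].
Sum = -3869.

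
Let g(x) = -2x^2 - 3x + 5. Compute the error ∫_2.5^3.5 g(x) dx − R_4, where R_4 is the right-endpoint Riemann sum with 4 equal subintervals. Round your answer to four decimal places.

1.8958

Exact integral: ∫_2.5^3.5 g(x) dx ≈ -22.166667.
R_4 = -24.0625.
Error ≈ -22.166667 − (-24.0625) ≈ 1.8958.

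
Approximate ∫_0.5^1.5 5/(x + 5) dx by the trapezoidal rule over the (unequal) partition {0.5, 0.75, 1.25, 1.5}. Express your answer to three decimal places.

0.836

Subinterval widths: 0.25, 0.5, 0.25.
f(0.5) = 10/11, f(0.75) = 20/23, f(1.25) = 0.8, f(1.5) = 10/13.
On each subinterval the trapezoid contributes (Δx_i/2)·[f(x_{i-1}) + f(x_i)].
Sum ≈ 0.836.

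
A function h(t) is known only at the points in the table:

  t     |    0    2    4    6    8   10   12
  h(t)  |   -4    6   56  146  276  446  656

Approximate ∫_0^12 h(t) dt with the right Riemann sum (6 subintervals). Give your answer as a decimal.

Δt = 2.
Sum = 2·[6 + 56 + 146 + 276 + 446 + 656] = 3172.

3172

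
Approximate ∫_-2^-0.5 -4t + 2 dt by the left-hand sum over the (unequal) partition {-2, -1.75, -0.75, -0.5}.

12.75

Subinterval widths: 0.25, 1, 0.25.
Left endpoints: -2, -1.75, -0.75.
f(-2) = 10, f(-1.75) = 9, f(-0.75) = 5.
Sum = Σ Δt_i · f(t_i).
Sum = 12.75.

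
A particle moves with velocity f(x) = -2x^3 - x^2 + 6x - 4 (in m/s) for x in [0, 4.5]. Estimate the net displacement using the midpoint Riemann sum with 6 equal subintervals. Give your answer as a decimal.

Δx = (4.5 − 0)/6 = 0.75.
Midpoints: 0.375, 1.125, 1.875, 2.625, 3.375, 4.125.
f(0.375) = -1.99609375, f(1.125) = -1.36328125, f(1.875) = -9.44921875, f(2.625) = -31.31640625, f(3.375) = -72.02734375, f(4.125) = -136.64453125.
Sum = Δx · [f(0.375) + f(1.125) + f(1.875) + ...].
Sum = -189.59765625.

-189.59765625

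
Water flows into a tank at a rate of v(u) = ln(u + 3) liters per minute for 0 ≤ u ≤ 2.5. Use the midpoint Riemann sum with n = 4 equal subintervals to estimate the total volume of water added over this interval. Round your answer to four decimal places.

Δu = (2.5 − 0)/4 = 0.625.
Midpoints: 0.3125, 0.9375, 1.5625, 2.1875.
v(0.3125) ≈ 1.1977, v(0.9375) ≈ 1.3705, v(1.5625) ≈ 1.5179, v(2.1875) ≈ 1.6463.
Sum = Δu · [v(0.3125) + v(0.9375) + v(1.5625) + v(2.1875)].
Sum ≈ 3.5827.

3.5827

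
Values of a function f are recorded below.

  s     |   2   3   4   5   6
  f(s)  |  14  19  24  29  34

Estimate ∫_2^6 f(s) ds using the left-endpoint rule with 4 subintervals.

86

Δs = 1.
Sum = 1·[14 + 19 + 24 + 29] = 86.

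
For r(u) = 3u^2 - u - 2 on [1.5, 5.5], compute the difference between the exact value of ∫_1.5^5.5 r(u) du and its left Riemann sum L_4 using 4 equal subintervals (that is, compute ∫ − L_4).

38

Exact integral: ∫_1.5^5.5 r(u) du = 141.
L_4 = 103.
Error = 141 − 103 = 38.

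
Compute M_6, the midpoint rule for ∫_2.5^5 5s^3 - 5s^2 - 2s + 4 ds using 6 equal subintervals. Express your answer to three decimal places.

539.527

Δs = (5 − 2.5)/6 = 5/12.
Midpoints: 65/24, 3.125, 85/24, 95/24, 4.375, 115/24.
f(65/24) = 846541/13824, f(3.125) = 51973/512, f(85/24) = 2161001/13824, f(95/24) = 3149731/13824, f(4.375) = 162943/512, f(115/24) = 5940191/13824.
Sum = Δs · [f(65/24) + f(3.125) + f(85/24) + ...].
Sum ≈ 539.527.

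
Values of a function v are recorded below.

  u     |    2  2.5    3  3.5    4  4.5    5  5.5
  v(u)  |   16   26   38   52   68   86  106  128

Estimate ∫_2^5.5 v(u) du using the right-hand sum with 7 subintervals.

252

Δu = 0.5.
Sum = 0.5·[26 + 38 + 52 + 68 + 86 + 106 + 128] = 252.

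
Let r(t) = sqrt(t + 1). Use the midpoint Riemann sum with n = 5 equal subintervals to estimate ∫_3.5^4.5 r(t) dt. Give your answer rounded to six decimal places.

2.235172

Δt = (4.5 − 3.5)/5 = 0.2.
Midpoints: 3.6, 3.8, 4, 4.2, 4.4.
r(3.6) ≈ 2.144761, r(3.8) ≈ 2.190890, r(4) ≈ 2.236068, r(4.2) ≈ 2.280351, r(4.4) ≈ 2.323790.
Sum = Δt · [r(3.6) + r(3.8) + r(4) + r(4.2) + r(4.4)].
Sum ≈ 2.235172.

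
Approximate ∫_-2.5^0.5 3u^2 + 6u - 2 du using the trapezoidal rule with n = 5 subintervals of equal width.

Δu = (0.5 − (-2.5))/5 = 0.6.
f(-2.5) = 1.75, f(-1.9) = -2.57, f(-1.3) = -4.73, f(-0.7) = -4.73, f(-0.1) = -2.57, f(0.5) = 1.75.
T_5 = (Δu/2)·[f(u_0) + 2f(u_1) + ... + 2f(u_{4}) + f(u_5)].
Sum = -7.71.

-7.71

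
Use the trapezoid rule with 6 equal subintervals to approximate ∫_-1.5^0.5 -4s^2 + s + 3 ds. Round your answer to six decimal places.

Δs = (0.5 − (-1.5))/6 = 1/3.
f(-1.5) = -7.5, f(-7/6) = -65/18, f(-5/6) = -11/18, f(-0.5) = 1.5, f(-1/6) = 49/18, f(1/6) = 55/18, f(0.5) = 2.5.
T_6 = (Δs/2)·[f(s_0) + 2f(s_1) + ... + 2f(s_{5}) + f(s_6)].
Sum ≈ 0.185185.

0.185185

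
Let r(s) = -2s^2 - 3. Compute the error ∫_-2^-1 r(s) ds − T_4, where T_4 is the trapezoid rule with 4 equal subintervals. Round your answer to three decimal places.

Exact integral: ∫_-2^-1 r(s) ds ≈ -7.66667.
T_4 = -7.6875.
Error ≈ -7.66667 − (-7.6875) ≈ 0.021.

0.021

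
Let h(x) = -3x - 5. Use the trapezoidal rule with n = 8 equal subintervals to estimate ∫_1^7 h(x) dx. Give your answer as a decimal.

-102

Δx = (7 − 1)/8 = 0.75.
h(1) = -8, h(1.75) = -10.25, h(2.5) = -12.5, h(3.25) = -14.75, h(4) = -17, h(4.75) = -19.25, h(5.5) = -21.5, h(6.25) = -23.75, h(7) = -26.
T_8 = (Δx/2)·[h(x_0) + 2h(x_1) + ... + 2h(x_{7}) + h(x_8)].
Sum = -102.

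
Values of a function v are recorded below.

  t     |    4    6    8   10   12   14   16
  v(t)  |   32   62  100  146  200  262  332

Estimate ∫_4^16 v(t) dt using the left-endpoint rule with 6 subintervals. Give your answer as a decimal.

1604

Δt = 2.
Sum = 2·[32 + 62 + 100 + 146 + 200 + 262] = 1604.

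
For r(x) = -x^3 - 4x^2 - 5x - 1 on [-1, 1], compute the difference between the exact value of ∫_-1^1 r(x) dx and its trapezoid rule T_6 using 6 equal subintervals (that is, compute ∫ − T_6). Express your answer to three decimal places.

Exact integral: ∫_-1^1 r(x) dx ≈ -4.66667.
T_6 ≈ -4.81481.
Error ≈ -4.66667 − (-4.81481) ≈ 0.148.

0.148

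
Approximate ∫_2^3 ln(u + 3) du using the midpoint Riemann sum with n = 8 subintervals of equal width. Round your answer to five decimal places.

Δu = (3 − 2)/8 = 0.125.
Midpoints: 2.0625, 2.1875, 2.3125, 2.4375, 2.5625, 2.6875, 2.8125, 2.9375.
f(2.0625) ≈ 1.62186, f(2.1875) ≈ 1.64625, f(2.3125) ≈ 1.67006, f(2.4375) ≈ 1.69332, f(2.5625) ≈ 1.71605, f(2.6875) ≈ 1.73827, f(2.8125) ≈ 1.76001, f(2.9375) ≈ 1.78129.
Sum = Δu · [f(2.0625) + f(2.1875) + f(2.3125) + ...].
Sum ≈ 1.70339.

1.70339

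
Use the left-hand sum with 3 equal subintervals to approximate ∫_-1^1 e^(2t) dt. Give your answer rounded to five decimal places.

Δt = (1 − (-1))/3 = 2/3.
Left endpoints: -1, -1/3, 1/3.
f(-1) ≈ 0.13534, f(-1/3) ≈ 0.51342, f(1/3) ≈ 1.94773.
Sum = Δt · [f(-1) + f(-1/3) + f(1/3)].
Sum ≈ 1.73099.

1.73099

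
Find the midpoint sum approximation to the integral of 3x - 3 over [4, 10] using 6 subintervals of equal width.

Δx = (10 − 4)/6 = 1.
Midpoints: 4.5, 5.5, 6.5, 7.5, 8.5, 9.5.
f(4.5) = 10.5, f(5.5) = 13.5, f(6.5) = 16.5, f(7.5) = 19.5, f(8.5) = 22.5, f(9.5) = 25.5.
Sum = Δx · [f(4.5) + f(5.5) + f(6.5) + ...].
Sum = 108.

108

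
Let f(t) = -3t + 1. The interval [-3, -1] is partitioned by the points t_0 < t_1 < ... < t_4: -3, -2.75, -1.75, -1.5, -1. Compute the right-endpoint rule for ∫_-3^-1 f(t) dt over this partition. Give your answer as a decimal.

11.9375

Subinterval widths: 0.25, 1, 0.25, 0.5.
Right endpoints: -2.75, -1.75, -1.5, -1.
f(-2.75) = 9.25, f(-1.75) = 6.25, f(-1.5) = 5.5, f(-1) = 4.
Sum = Σ Δt_i · f(t_i).
Sum = 11.9375.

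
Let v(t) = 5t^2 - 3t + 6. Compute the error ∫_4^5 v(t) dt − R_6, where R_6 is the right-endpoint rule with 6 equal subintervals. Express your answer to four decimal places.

Exact integral: ∫_4^5 v(t) dt ≈ 94.166667.
R_6 ≈ 97.689815.
Error ≈ 94.166667 − 97.689815 ≈ -3.5231.

-3.5231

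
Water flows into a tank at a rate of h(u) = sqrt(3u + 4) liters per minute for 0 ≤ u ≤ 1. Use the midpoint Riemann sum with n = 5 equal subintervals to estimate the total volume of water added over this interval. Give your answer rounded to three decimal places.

2.338

Δu = (1 − 0)/5 = 0.2.
Midpoints: 0.1, 0.3, 0.5, 0.7, 0.9.
h(0.1) ≈ 2.074, h(0.3) ≈ 2.214, h(0.5) ≈ 2.345, h(0.7) ≈ 2.470, h(0.9) ≈ 2.588.
Sum = Δu · [h(0.1) + h(0.3) + h(0.5) + h(0.7) + h(0.9)].
Sum ≈ 2.338.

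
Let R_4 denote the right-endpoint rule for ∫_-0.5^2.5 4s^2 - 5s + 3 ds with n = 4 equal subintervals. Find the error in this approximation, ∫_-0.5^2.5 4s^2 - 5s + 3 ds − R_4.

Exact integral: ∫_-0.5^2.5 f(s) ds = 15.
R_4 = 19.5.
Error = 15 − 19.5 = -4.5.

-4.5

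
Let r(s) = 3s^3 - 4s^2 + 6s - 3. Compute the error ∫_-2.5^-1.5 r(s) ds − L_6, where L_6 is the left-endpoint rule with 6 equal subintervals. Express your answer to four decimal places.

Exact integral: ∫_-2.5^-1.5 r(s) ds ≈ -56.833333.
L_6 ≈ -61.831019.
Error ≈ -56.833333 − (-61.831019) ≈ 4.9977.

4.9977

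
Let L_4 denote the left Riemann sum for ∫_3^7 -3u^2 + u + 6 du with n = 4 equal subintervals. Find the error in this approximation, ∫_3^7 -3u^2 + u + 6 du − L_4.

-56

Exact integral: ∫_3^7 f(u) du = -272.
L_4 = -216.
Error = -272 − (-216) = -56.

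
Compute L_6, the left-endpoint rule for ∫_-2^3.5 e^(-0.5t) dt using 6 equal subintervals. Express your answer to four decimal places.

Δt = (3.5 − (-2))/6 = 11/12.
Left endpoints: -2, -13/12, -1/6, 0.75, 5/3, 31/12.
f(-2) ≈ 2.7183, f(-13/12) ≈ 1.7189, f(-1/6) ≈ 1.0869, f(0.75) ≈ 0.6873, f(5/3) ≈ 0.4346, f(31/12) ≈ 0.2748.
Sum = Δt · [f(-2) + f(-13/12) + f(-1/6) + ...].
Sum ≈ 6.3440.

6.3440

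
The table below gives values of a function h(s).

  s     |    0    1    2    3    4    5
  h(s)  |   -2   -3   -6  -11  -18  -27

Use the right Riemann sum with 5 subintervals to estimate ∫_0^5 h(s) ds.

-65

Δs = 1.
Sum = 1·[(-3) + (-6) + (-11) + (-18) + (-27)] = -65.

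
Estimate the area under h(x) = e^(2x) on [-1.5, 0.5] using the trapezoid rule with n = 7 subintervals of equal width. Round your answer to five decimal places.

1.37036

Δx = (0.5 − (-1.5))/7 = 2/7.
h(-1.5) ≈ 0.04979, h(-17/14) ≈ 0.08816, h(-13/14) ≈ 0.15612, h(-9/14) ≈ 0.27645, h(-5/14) ≈ 0.48954, h(-1/14) ≈ 0.86688, h(3/14) ≈ 1.53506, h(0.5) ≈ 2.71828.
T_7 = (Δx/2)·[h(x_0) + 2h(x_1) + ... + 2h(x_{6}) + h(x_7)].
Sum ≈ 1.37036.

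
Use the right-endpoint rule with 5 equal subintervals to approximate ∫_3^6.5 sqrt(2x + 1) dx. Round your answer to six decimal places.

Δx = (6.5 − 3)/5 = 0.7.
Right endpoints: 3.7, 4.4, 5.1, 5.8, 6.5.
f(3.7) ≈ 2.898275, f(4.4) ≈ 3.130495, f(5.1) ≈ 3.346640, f(5.8) ≈ 3.549648, f(6.5) ≈ 3.741657.
Sum = Δx · [f(3.7) + f(4.4) + f(5.1) + f(5.8) + f(6.5)].
Sum ≈ 11.666701.

11.666701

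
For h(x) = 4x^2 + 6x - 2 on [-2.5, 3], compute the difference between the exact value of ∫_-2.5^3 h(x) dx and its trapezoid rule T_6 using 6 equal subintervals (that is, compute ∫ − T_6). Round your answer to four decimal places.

Exact integral: ∫_-2.5^3 h(x) dx ≈ 54.083333.
T_6 ≈ 57.164352.
Error ≈ 54.083333 − 57.164352 ≈ -3.0810.

-3.0810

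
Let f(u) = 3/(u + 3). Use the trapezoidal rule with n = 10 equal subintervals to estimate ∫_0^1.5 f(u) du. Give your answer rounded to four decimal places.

Δu = (1.5 − 0)/10 = 0.15.
f(0) = 1, f(0.15) = 20/21, f(0.3) = 10/11, f(0.45) = 20/23, f(0.6) = 5/6, f(0.75) = 0.8, f(0.9) = 10/13, f(1.05) = 20/27, f(1.2) = 5/7, f(1.35) = 20/29, f(1.5) = 2/3.
T_10 = (Δu/2)·[f(u_0) + 2f(u_1) + ... + 2f(u_{9}) + f(u_10)].
Sum ≈ 1.2167.

1.2167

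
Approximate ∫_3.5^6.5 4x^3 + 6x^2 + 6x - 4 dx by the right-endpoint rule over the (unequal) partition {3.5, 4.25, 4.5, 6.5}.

Subinterval widths: 0.75, 0.25, 2.
Right endpoints: 4.25, 4.5, 6.5.
f(4.25) = 436.9375, f(4.5) = 509, f(6.5) = 1387.
Sum = Σ Δx_i · f(x_i).
Sum = 3228.953125.

3228.953125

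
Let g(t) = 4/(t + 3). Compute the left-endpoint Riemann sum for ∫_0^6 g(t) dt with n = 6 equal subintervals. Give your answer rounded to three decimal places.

Δt = (6 − 0)/6 = 1.
Left endpoints: 0, 1, 2, 3, 4, 5.
g(0) = 4/3, g(1) = 1, g(2) = 0.8, g(3) = 2/3, g(4) = 4/7, g(5) = 0.5.
Sum = Δt · [g(0) + g(1) + g(2) + ...].
Sum ≈ 4.871.

4.871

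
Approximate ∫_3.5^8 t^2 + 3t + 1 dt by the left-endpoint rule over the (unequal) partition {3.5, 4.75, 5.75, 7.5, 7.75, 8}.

Subinterval widths: 1.25, 1, 1.75, 0.25, 0.25.
Left endpoints: 3.5, 4.75, 5.75, 7.5, 7.75.
f(3.5) = 23.75, f(4.75) = 37.8125, f(5.75) = 51.3125, f(7.5) = 79.75, f(7.75) = 84.3125.
Sum = Σ Δt_i · f(t_i).
Sum = 198.3125.

198.3125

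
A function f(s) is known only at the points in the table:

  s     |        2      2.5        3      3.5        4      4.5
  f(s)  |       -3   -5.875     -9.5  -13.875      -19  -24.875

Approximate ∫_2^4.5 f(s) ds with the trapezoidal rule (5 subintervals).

-31.09375

Δs = 0.5.
T_5 = (0.5/2)·[(-3) + 2·(-5.875) + 2·(-9.5) + 2·(-13.875) + 2·(-19) + (-24.875)] = -31.09375.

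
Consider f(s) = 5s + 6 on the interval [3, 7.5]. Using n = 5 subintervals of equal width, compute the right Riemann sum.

155.25

Δs = (7.5 − 3)/5 = 0.9.
Right endpoints: 3.9, 4.8, 5.7, 6.6, 7.5.
f(3.9) = 25.5, f(4.8) = 30, f(5.7) = 34.5, f(6.6) = 39, f(7.5) = 43.5.
Sum = Δs · [f(3.9) + f(4.8) + f(5.7) + f(6.6) + f(7.5)].
Sum = 155.25.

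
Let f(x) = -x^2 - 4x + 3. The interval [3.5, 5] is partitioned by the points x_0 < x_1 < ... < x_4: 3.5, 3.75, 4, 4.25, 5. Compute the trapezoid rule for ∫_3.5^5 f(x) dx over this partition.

-48.453125

Subinterval widths: 0.25, 0.25, 0.25, 0.75.
f(3.5) = -23.25, f(3.75) = -26.0625, f(4) = -29, f(4.25) = -32.0625, f(5) = -42.
On each subinterval the trapezoid contributes (Δx_i/2)·[f(x_{i-1}) + f(x_i)].
Sum = -48.453125.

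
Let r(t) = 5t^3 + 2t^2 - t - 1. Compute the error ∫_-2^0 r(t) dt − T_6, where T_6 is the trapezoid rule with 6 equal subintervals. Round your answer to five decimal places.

Exact integral: ∫_-2^0 r(t) dt ≈ -14.6666667.
T_6 ≈ -15.1481481.
Error ≈ -14.6666667 − (-15.1481481) ≈ 0.48148.

0.48148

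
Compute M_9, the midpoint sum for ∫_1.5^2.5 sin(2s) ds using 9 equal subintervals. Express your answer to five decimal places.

-0.63814

Δs = (2.5 − 1.5)/9 = 1/9.
Midpoints: 14/9, 5/3, 16/9, 17/9, 2, 19/9, 20/9, 7/3, 22/9.
f(14/9) ≈ 0.03048, f(5/3) ≈ -0.19057, f(16/9) ≈ -0.40224, f(17/9) ≈ -0.59413, f(2) ≈ -0.75680, f(19/9) ≈ -0.88225, f(20/9) ≈ -0.96432, f(7/3) ≈ -0.99895, f(22/9) ≈ -0.98446.
Sum = Δs · [f(14/9) + f(5/3) + f(16/9) + ...].
Sum ≈ -0.63814.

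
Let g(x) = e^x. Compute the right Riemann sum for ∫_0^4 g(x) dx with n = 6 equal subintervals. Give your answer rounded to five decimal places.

73.43477

Δx = (4 − 0)/6 = 2/3.
Right endpoints: 2/3, 4/3, 2, 8/3, 10/3, 4.
g(2/3) ≈ 1.94773, g(4/3) ≈ 3.79367, g(2) ≈ 7.38906, g(8/3) ≈ 14.39192, g(10/3) ≈ 28.03162, g(4) ≈ 54.59815.
Sum = Δx · [g(2/3) + g(4/3) + g(2) + ...].
Sum ≈ 73.43477.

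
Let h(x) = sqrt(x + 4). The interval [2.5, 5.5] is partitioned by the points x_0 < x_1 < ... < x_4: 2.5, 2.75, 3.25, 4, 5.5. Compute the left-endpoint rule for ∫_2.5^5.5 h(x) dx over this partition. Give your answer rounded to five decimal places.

8.19849

Subinterval widths: 0.25, 0.5, 0.75, 1.5.
Left endpoints: 2.5, 2.75, 3.25, 4.
h(2.5) ≈ 2.54951, h(2.75) ≈ 2.59808, h(3.25) ≈ 2.69258, h(4) ≈ 2.82843.
Sum = Σ Δx_i · h(x_i).
Sum ≈ 8.19849.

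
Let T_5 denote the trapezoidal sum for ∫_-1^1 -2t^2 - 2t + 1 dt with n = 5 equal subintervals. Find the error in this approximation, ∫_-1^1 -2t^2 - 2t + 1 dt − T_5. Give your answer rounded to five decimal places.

0.10667

Exact integral: ∫_-1^1 f(t) dt ≈ 0.6666667.
T_5 = 0.56.
Error ≈ 0.6666667 − 0.56 ≈ 0.10667.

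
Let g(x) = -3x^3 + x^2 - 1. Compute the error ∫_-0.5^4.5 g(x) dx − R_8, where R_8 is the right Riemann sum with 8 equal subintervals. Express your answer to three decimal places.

84.831

Exact integral: ∫_-0.5^4.5 g(x) dx ≈ -282.08333.
R_8 = -366.9140625.
Error ≈ -282.08333 − (-366.9140625) ≈ 84.831.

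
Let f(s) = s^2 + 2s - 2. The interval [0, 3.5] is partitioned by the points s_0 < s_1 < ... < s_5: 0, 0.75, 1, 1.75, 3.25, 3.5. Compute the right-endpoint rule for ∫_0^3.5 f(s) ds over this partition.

30.625

Subinterval widths: 0.75, 0.25, 0.75, 1.5, 0.25.
Right endpoints: 0.75, 1, 1.75, 3.25, 3.5.
f(0.75) = 0.0625, f(1) = 1, f(1.75) = 4.5625, f(3.25) = 15.0625, f(3.5) = 17.25.
Sum = Σ Δs_i · f(s_i).
Sum = 30.625.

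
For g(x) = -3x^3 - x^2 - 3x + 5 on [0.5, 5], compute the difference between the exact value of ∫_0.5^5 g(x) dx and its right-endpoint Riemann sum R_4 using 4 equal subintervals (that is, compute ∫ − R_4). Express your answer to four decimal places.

Exact integral: ∫_0.5^5 g(x) dx = -524.953125.
R_4 ≈ -781.637695.
Error ≈ -524.953125 − (-781.637695) ≈ 256.6846.

256.6846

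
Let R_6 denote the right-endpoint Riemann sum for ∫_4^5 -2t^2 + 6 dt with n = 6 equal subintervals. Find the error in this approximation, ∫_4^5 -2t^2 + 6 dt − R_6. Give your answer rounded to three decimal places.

1.509

Exact integral: ∫_4^5 f(t) dt ≈ -34.66667.
R_6 ≈ -36.17593.
Error ≈ -34.66667 − (-36.17593) ≈ 1.509.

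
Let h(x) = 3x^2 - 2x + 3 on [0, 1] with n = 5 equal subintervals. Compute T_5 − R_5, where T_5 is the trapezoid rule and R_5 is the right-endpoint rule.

T_5 = 3.02.
R_5 = 3.12.
T_5 − R_5 = -0.1.

-0.1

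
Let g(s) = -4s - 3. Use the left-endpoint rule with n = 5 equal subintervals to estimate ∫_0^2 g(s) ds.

Δs = (2 − 0)/5 = 0.4.
Left endpoints: 0, 0.4, 0.8, 1.2, 1.6.
g(0) = -3, g(0.4) = -4.6, g(0.8) = -6.2, g(1.2) = -7.8, g(1.6) = -9.4.
Sum = Δs · [g(0) + g(0.4) + g(0.8) + g(1.2) + g(1.6)].
Sum = -12.4.

-12.4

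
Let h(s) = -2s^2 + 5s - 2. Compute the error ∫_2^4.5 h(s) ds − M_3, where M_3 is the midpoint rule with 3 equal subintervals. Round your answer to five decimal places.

Exact integral: ∫_2^4.5 h(s) ds ≈ -19.7916667.
M_3 ≈ -19.5023148.
Error ≈ -19.7916667 − (-19.5023148) ≈ -0.28935.

-0.28935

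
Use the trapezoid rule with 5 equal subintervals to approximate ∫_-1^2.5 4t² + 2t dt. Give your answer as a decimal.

Δt = (2.5 − (-1))/5 = 0.7.
f(-1) = 2, f(-0.3) = -0.24, f(0.4) = 1.44, f(1.1) = 7.04, f(1.8) = 16.56, f(2.5) = 30.
T_5 = (Δt/2)·[f(t_0) + 2f(t_1) + ... + 2f(t_{4}) + f(t_5)].
Sum = 28.56.

28.56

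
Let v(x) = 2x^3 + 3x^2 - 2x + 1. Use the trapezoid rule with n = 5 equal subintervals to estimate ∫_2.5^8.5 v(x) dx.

3180.84

Δx = (8.5 − 2.5)/5 = 1.2.
v(2.5) = 46, v(3.7) = 135.976, v(4.9) = 298.528, v(6.1) = 554.392, v(7.3) = 924.304, v(8.5) = 1429.
T_5 = (Δx/2)·[v(x_0) + 2v(x_1) + ... + 2v(x_{4}) + v(x_5)].
Sum = 3180.84.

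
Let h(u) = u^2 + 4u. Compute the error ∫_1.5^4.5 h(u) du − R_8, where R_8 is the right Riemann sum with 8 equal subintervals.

-5.6953125

Exact integral: ∫_1.5^4.5 h(u) du = 65.25.
R_8 = 70.9453125.
Error = 65.25 − 70.9453125 = -5.6953125.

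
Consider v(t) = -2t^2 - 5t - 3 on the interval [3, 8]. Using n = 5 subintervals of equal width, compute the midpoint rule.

-475

Δt = (8 − 3)/5 = 1.
Midpoints: 3.5, 4.5, 5.5, 6.5, 7.5.
v(3.5) = -45, v(4.5) = -66, v(5.5) = -91, v(6.5) = -120, v(7.5) = -153.
Sum = Δt · [v(3.5) + v(4.5) + v(5.5) + v(6.5) + v(7.5)].
Sum = -475.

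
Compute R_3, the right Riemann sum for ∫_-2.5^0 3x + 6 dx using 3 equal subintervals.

Δx = (0 − (-2.5))/3 = 5/6.
Right endpoints: -5/3, -5/6, 0.
f(-5/3) = 1, f(-5/6) = 3.5, f(0) = 6.
Sum = Δx · [f(-5/3) + f(-5/6) + f(0)].
Sum = 8.75.

8.75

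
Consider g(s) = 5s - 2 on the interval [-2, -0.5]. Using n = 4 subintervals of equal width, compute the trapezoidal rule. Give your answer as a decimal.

Δs = (-0.5 − (-2))/4 = 0.375.
g(-2) = -12, g(-1.625) = -10.125, g(-1.25) = -8.25, g(-0.875) = -6.375, g(-0.5) = -4.5.
T_4 = (Δs/2)·[g(s_0) + 2g(s_1) + 2g(s_2) + 2g(s_3) + g(s_4)].
Sum = -12.375.

-12.375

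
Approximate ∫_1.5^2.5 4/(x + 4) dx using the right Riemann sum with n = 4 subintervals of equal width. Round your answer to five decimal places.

Δx = (2.5 − 1.5)/4 = 0.25.
Right endpoints: 1.75, 2, 2.25, 2.5.
f(1.75) = 16/23, f(2) = 2/3, f(2.25) = 0.64, f(2.5) = 8/13.
Sum = Δx · [f(1.75) + f(2) + f(2.25) + f(2.5)].
Sum ≈ 0.65443.

0.65443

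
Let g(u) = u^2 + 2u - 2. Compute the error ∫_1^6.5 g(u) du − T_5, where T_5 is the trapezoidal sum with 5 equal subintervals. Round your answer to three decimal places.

Exact integral: ∫_1^6.5 g(u) du ≈ 121.45833.
T_5 = 122.5675.
Error ≈ 121.45833 − 122.5675 ≈ -1.109.

-1.109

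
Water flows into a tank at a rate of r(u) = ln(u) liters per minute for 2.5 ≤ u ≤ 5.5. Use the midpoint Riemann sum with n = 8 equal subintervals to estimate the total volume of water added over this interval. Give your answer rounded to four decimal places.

4.0867

Δu = (5.5 − 2.5)/8 = 0.375.
Midpoints: 2.6875, 3.0625, 3.4375, 3.8125, 4.1875, 4.5625, 4.9375, 5.3125.
r(2.6875) ≈ 0.9886, r(3.0625) ≈ 1.1192, r(3.4375) ≈ 1.2347, r(3.8125) ≈ 1.3383, r(4.1875) ≈ 1.4321, r(4.5625) ≈ 1.5179, r(4.9375) ≈ 1.5969, r(5.3125) ≈ 1.6701.
Sum = Δu · [r(2.6875) + r(3.0625) + r(3.4375) + ...].
Sum ≈ 4.0867.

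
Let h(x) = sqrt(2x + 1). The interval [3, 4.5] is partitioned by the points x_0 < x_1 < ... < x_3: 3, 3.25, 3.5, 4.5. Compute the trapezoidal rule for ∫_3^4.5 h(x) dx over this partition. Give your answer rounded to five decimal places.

4.36428

Subinterval widths: 0.25, 0.25, 1.
h(3) ≈ 2.64575, h(3.25) ≈ 2.73861, h(3.5) ≈ 2.82843, h(4.5) ≈ 3.16228.
On each subinterval the trapezoid contributes (Δx_i/2)·[h(x_{i-1}) + h(x_i)].
Sum ≈ 4.36428.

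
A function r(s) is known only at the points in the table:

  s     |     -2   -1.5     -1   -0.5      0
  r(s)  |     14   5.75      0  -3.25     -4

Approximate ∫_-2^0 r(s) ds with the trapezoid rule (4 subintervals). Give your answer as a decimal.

3.75

Δs = 0.5.
T_4 = (0.5/2)·[14 + 2·5.75 + 2·0 + 2·(-3.25) + (-4)] = 3.75.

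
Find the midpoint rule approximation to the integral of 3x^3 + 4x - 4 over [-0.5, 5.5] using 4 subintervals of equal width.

696.9375

Δx = (5.5 − (-0.5))/4 = 1.5.
Midpoints: 0.25, 1.75, 3.25, 4.75.
f(0.25) = -2.953125, f(1.75) = 19.078125, f(3.25) = 111.984375, f(4.75) = 336.515625.
Sum = Δx · [f(0.25) + f(1.75) + f(3.25) + f(4.75)].
Sum = 696.9375.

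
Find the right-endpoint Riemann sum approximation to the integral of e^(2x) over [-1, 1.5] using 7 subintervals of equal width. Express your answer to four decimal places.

13.9582

Δx = (1.5 − (-1))/7 = 5/14.
Right endpoints: -9/14, -2/7, 1/14, 3/7, 11/14, 8/7, 1.5.
f(-9/14) ≈ 0.2765, f(-2/7) ≈ 0.5647, f(1/14) ≈ 1.1536, f(3/7) ≈ 2.3564, f(11/14) ≈ 4.8135, f(8/7) ≈ 9.8327, f(1.5) ≈ 20.0855.
Sum = Δx · [f(-9/14) + f(-2/7) + f(1/14) + ...].
Sum ≈ 13.9582.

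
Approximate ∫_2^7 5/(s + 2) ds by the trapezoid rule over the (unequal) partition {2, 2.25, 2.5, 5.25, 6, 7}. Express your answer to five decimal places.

Subinterval widths: 0.25, 0.25, 2.75, 0.75, 1.
f(2) = 1.25, f(2.25) = 20/17, f(2.5) = 10/9, f(5.25) = 20/29, f(6) = 0.625, f(7) = 5/9.
On each subinterval the trapezoid contributes (Δs_i/2)·[f(s_{i-1}) + f(s_i)].
Sum ≈ 4.14858.

4.14858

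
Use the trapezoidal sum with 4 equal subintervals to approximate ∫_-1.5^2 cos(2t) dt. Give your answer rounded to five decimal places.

-0.22495

Δt = (2 − (-1.5))/4 = 0.875.
f(-1.5) ≈ -0.98999, f(-0.625) ≈ 0.31532, f(0.25) ≈ 0.87758, f(1.125) ≈ -0.62817, f(2) ≈ -0.65364.
T_4 = (Δt/2)·[f(t_0) + 2f(t_1) + 2f(t_2) + 2f(t_3) + f(t_4)].
Sum ≈ -0.22495.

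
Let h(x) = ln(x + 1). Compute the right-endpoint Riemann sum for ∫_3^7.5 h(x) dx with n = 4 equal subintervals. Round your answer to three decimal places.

Δx = (7.5 − 3)/4 = 1.125.
Right endpoints: 4.125, 5.25, 6.375, 7.5.
h(4.125) ≈ 1.634, h(5.25) ≈ 1.833, h(6.375) ≈ 1.998, h(7.5) ≈ 2.140.
Sum = Δx · [h(4.125) + h(5.25) + h(6.375) + h(7.5)].
Sum ≈ 8.555.

8.555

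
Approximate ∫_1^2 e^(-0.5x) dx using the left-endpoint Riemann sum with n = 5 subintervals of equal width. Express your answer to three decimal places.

Δx = (2 − 1)/5 = 0.2.
Left endpoints: 1, 1.2, 1.4, 1.6, 1.8.
f(1) ≈ 0.607, f(1.2) ≈ 0.549, f(1.4) ≈ 0.497, f(1.6) ≈ 0.449, f(1.8) ≈ 0.407.
Sum = Δx · [f(1) + f(1.2) + f(1.4) + f(1.6) + f(1.8)].
Sum ≈ 0.502.

0.502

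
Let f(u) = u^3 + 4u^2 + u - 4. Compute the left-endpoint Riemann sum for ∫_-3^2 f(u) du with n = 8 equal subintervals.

2.48046875

Δu = (2 − (-3))/8 = 0.625.
Left endpoints: -3, -2.375, -1.75, -1.125, -0.5, 0.125, 0.75, 1.375.
f(-3) = 2, f(-2.375) = 1429/512, f(-1.75) = 1.140625, f(-1.125) = -761/512, f(-0.5) = -3.625, f(0.125) = -1951/512, f(0.75) = -0.578125, f(1.375) = 3859/512.
Sum = Δu · [f(-3) + f(-2.375) + f(-1.75) + ...].
Sum = 2.48046875.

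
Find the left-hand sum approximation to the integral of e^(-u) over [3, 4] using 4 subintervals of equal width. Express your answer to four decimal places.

0.0356

Δu = (4 − 3)/4 = 0.25.
Left endpoints: 3, 3.25, 3.5, 3.75.
f(3) ≈ 0.0498, f(3.25) ≈ 0.0388, f(3.5) ≈ 0.0302, f(3.75) ≈ 0.0235.
Sum = Δu · [f(3) + f(3.25) + f(3.5) + f(3.75)].
Sum ≈ 0.0356.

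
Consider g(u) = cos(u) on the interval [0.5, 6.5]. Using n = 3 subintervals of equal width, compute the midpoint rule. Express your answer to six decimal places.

-0.314099

Δu = (6.5 − 0.5)/3 = 2.
Midpoints: 1.5, 3.5, 5.5.
g(1.5) ≈ 0.070737, g(3.5) ≈ -0.936457, g(5.5) ≈ 0.708670.
Sum = Δu · [g(1.5) + g(3.5) + g(5.5)].
Sum ≈ -0.314099.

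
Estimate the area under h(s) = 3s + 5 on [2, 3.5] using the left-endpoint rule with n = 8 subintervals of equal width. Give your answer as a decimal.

Δs = (3.5 − 2)/8 = 0.1875.
Left endpoints: 2, 2.1875, 2.375, 2.5625, 2.75, 2.9375, 3.125, 3.3125.
h(2) = 11, h(2.1875) = 11.5625, h(2.375) = 12.125, h(2.5625) = 12.6875, h(2.75) = 13.25, h(2.9375) = 13.8125, h(3.125) = 14.375, h(3.3125) = 14.9375.
Sum = Δs · [h(2) + h(2.1875) + h(2.375) + ...].
Sum = 19.453125.

19.453125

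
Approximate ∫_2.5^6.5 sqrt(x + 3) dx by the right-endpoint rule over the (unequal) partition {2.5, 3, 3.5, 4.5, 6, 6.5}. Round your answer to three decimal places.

11.279

Subinterval widths: 0.5, 0.5, 1, 1.5, 0.5.
Right endpoints: 3, 3.5, 4.5, 6, 6.5.
f(3) ≈ 2.449, f(3.5) ≈ 2.550, f(4.5) ≈ 2.739, f(6) ≈ 3.000, f(6.5) ≈ 3.082.
Sum = Σ Δx_i · f(x_i).
Sum ≈ 11.279.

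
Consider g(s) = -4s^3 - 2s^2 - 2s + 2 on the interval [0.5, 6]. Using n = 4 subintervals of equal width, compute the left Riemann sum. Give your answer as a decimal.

Δs = (6 − 0.5)/4 = 1.375.
Left endpoints: 0.5, 1.875, 3.25, 4.625.
g(0.5) = 0, g(1.875) = -35.1484375, g(3.25) = -162.9375, g(4.625) = -445.7578125.
Sum = Δs · [g(0.5) + g(1.875) + g(3.25) + g(4.625)].
Sum = -885.28515625.

-885.28515625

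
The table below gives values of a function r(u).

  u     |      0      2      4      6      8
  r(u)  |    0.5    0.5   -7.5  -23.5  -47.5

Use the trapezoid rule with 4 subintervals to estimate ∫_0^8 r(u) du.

Δu = 2.
T_4 = (2/2)·[0.5 + 2·0.5 + 2·(-7.5) + 2·(-23.5) + (-47.5)] = -108.

-108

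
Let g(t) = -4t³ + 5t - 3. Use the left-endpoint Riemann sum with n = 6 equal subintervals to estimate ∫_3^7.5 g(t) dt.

-2421.140625

Δt = (7.5 − 3)/6 = 0.75.
Left endpoints: 3, 3.75, 4.5, 5.25, 6, 6.75.
g(3) = -96, g(3.75) = -195.1875, g(4.5) = -345, g(5.25) = -555.5625, g(6) = -837, g(6.75) = -1199.4375.
Sum = Δt · [g(3) + g(3.75) + g(4.5) + ...].
Sum = -2421.140625.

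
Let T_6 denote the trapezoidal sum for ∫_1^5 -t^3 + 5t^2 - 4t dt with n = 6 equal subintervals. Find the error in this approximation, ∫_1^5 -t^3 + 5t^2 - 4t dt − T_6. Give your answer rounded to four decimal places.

Exact integral: ∫_1^5 f(t) dt ≈ 2.666667.
T_6 ≈ 1.481481.
Error ≈ 2.666667 − 1.481481 ≈ 1.1852.

1.1852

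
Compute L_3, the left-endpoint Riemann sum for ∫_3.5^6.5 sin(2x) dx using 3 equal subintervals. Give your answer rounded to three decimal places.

0.069

Δx = (6.5 − 3.5)/3 = 1.
Left endpoints: 3.5, 4.5, 5.5.
f(3.5) ≈ 0.657, f(4.5) ≈ 0.412, f(5.5) ≈ -1.000.
Sum = Δx · [f(3.5) + f(4.5) + f(5.5)].
Sum ≈ 0.069.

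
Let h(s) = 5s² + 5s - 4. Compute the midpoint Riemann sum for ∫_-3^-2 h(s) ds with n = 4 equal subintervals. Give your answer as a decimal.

Δs = (-2 − (-3))/4 = 0.25.
Midpoints: -2.875, -2.625, -2.375, -2.125.
h(-2.875) = 22.953125, h(-2.625) = 17.328125, h(-2.375) = 12.328125, h(-2.125) = 7.953125.
Sum = Δs · [h(-2.875) + h(-2.625) + h(-2.375) + h(-2.125)].
Sum = 15.140625.

15.140625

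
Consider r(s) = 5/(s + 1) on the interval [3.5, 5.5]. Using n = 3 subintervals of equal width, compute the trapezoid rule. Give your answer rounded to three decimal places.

Δs = (5.5 − 3.5)/3 = 2/3.
r(3.5) = 10/9, r(25/6) = 30/31, r(29/6) = 6/7, r(5.5) = 10/13.
T_3 = (Δs/2)·[r(s_0) + 2r(s_1) + 2r(s_2) + r(s_3)].
Sum ≈ 1.843.

1.843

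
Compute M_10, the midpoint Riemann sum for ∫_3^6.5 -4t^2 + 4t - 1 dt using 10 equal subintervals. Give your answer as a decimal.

-267.02375

Δt = (6.5 − 3)/10 = 0.35.
Midpoints: 3.175, 3.525, 3.875, 4.225, 4.575, 4.925, 5.275, 5.625, 5.975, 6.325.
f(3.175) = -28.6225, f(3.525) = -36.6025, f(3.875) = -45.5625, f(4.225) = -55.5025, f(4.575) = -66.4225, f(4.925) = -78.3225, f(5.275) = -91.2025, f(5.625) = -105.0625, f(5.975) = -119.9025, f(6.325) = -135.7225.
Sum = Δt · [f(3.175) + f(3.525) + f(3.875) + ...].
Sum = -267.02375.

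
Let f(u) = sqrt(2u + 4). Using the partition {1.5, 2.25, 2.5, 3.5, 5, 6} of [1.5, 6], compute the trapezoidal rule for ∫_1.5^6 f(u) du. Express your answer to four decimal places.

15.1477

Subinterval widths: 0.75, 0.25, 1, 1.5, 1.
f(1.5) ≈ 2.6458, f(2.25) ≈ 2.9155, f(2.5) ≈ 3.0000, f(3.5) ≈ 3.3166, f(5) ≈ 3.7417, f(6) ≈ 4.0000.
On each subinterval the trapezoid contributes (Δu_i/2)·[f(u_{i-1}) + f(u_i)].
Sum ≈ 15.1477.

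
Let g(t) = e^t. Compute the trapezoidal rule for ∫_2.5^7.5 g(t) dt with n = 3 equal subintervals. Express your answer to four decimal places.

Δt = (7.5 − 2.5)/3 = 5/3.
g(2.5) ≈ 12.1825, g(25/6) ≈ 64.5001, g(35/6) ≈ 341.4951, g(7.5) ≈ 1808.0424.
T_3 = (Δt/2)·[g(t_0) + 2g(t_1) + 2g(t_2) + g(t_3)].
Sum ≈ 2193.5127.

2193.5127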